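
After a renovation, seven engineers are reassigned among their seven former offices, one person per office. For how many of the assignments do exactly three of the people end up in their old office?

Pick the 3 fixed positions: C(7,3) = 35 ways.
The remaining 4 must be deranged: !4 = 9.
Total: 35 × 9 = 315.

315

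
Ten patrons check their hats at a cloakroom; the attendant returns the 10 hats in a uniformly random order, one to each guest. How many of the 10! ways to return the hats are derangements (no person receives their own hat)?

1334961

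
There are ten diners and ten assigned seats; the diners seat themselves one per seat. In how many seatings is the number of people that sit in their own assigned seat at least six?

Sum C(10,i)·!(10-i) for i = 6..10:
  i=6: C(10,6)·!4 = 210·9 = 1890
  i=7: C(10,7)·!3 = 120·2 = 240
  i=8: C(10,8)·!2 = 45·1 = 45
  i=9: C(10,9)·!1 = 10·0 = 0
  i=10: C(10,10)·!0 = 1·1 = 1
Total = 2176.

2176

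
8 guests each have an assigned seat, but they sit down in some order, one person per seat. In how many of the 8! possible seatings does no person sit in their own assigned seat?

!8 is the nearest integer to 8!/e.
8! = 40320, and 40320/e ≈ 14832.90, so !8 = 14833.

14833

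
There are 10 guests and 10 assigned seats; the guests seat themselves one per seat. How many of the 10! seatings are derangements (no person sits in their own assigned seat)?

!10 = 10! · Σ_{k=0}^{10} (-1)^k/k!
= 10! - 10!/1! + 10!/2! - 10!/3! + 10!/4! - 10!/5! + 10!/6! - 10!/7! + 10!/8! - 10!/9! + 10!/10!
= 3628800 - 3628800 + 1814400 - 604800 + 151200 - 30240 + 5040 - 720 + 90 - 10 + 1
= 1334961

1334961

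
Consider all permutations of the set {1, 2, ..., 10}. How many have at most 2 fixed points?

Sum C(10,i)·!(10-i) for i = 0..2:
  i=0: C(10,0)·!10 = 1·1334961 = 1334961
  i=1: C(10,1)·!9 = 10·133496 = 1334960
  i=2: C(10,2)·!8 = 45·14833 = 667485
Total = 3337406.

3337406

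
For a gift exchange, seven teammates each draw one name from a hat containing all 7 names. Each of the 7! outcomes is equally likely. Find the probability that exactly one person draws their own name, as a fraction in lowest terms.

Favorable outcomes: C(7,1)·!6 = 7·265 = 1855.
Total outcomes: 7! = 5040.
Probability = 1855/5040 = 53/144.

53/144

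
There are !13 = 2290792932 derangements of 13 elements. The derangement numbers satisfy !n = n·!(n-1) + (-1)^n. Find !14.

32071101049

!14 = 14·2290792932 + 1 = 32071101049.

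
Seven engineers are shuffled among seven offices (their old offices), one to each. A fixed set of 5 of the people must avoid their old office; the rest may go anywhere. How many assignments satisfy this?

Inclusion-exclusion on the 5 forbidden self-matches:
Σ_{j=0}^{5} (-1)^j C(5,j)(7-j)!
= C(5,0)·7! - C(5,1)·6! + C(5,2)·5! - C(5,3)·4! + C(5,4)·3! - C(5,5)·2!
= 5040 - 3600 + 1200 - 240 + 30 - 2
= 2428

2428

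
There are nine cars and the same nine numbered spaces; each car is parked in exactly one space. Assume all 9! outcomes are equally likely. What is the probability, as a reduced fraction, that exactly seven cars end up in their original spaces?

1/10080

Favorable outcomes: C(9,7)·!2 = 36·1 = 36.
Total outcomes: 9! = 362880.
Probability = 36/362880 = 1/10080.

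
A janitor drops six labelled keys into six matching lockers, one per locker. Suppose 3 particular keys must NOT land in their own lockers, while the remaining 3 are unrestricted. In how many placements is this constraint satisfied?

426

Inclusion-exclusion on the 3 forbidden self-matches:
Σ_{j=0}^{3} (-1)^j C(3,j)(6-j)!
= C(3,0)·6! - C(3,1)·5! + C(3,2)·4! - C(3,3)·3!
= 720 - 360 + 72 - 6
= 426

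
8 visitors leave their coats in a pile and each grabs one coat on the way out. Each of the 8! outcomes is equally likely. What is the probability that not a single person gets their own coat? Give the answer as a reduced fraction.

2119/5760

Favorable outcomes: !8 = 14833.
Total outcomes: 8! = 40320.
Probability = 14833/40320 = 2119/5760.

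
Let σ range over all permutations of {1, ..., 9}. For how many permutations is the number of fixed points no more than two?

Sum C(9,i)·!(9-i) for i = 0..2:
  i=0: C(9,0)·!9 = 1·133496 = 133496
  i=1: C(9,1)·!8 = 9·14833 = 133497
  i=2: C(9,2)·!7 = 36·1854 = 66744
Total = 333737.

333737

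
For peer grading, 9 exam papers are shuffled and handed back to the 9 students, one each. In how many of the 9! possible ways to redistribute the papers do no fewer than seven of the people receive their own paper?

# with exactly i fixed is C(9,i)·!(9-i); sum over i=7..9:
  i=7: C(9,7)·!2 = 36·1 = 36
  i=8: C(9,8)·!1 = 9·0 = 0
  i=9: C(9,9)·!0 = 1·1 = 1
Total = 37.

37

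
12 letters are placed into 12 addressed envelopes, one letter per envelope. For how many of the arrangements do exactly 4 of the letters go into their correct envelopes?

Choose which 4 of the 12 are fixed: C(12,4) = 495.
The remaining 8 must be deranged: !8 = 14833.
Total: 495 × 14833 = 7342335.

7342335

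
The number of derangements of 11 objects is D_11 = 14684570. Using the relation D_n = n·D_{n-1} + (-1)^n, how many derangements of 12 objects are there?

176214841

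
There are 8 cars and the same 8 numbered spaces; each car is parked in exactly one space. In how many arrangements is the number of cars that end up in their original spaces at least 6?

Sum C(8,i)·!(8-i) for i = 6..8:
  i=6: C(8,6)·!2 = 28·1 = 28
  i=7: C(8,7)·!1 = 8·0 = 0
  i=8: C(8,8)·!0 = 1·1 = 1
Total = 29.

29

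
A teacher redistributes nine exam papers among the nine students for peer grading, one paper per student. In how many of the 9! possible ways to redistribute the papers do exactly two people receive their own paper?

66744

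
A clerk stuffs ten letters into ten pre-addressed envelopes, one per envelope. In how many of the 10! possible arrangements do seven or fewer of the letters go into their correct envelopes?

3628754

# with exactly i fixed is C(10,i)·!(10-i); sum over i=0..7:
  i=0: C(10,0)·!10 = 1·1334961 = 1334961
  i=1: C(10,1)·!9 = 10·133496 = 1334960
  i=2: C(10,2)·!8 = 45·14833 = 667485
  i=3: C(10,3)·!7 = 120·1854 = 222480
  i=4: C(10,4)·!6 = 210·265 = 55650
  i=5: C(10,5)·!5 = 252·44 = 11088
  i=6: C(10,6)·!4 = 210·9 = 1890
  i=7: C(10,7)·!3 = 120·2 = 240
Total = 3628754.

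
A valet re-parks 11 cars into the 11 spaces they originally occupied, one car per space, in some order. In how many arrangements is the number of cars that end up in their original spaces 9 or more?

56

# with exactly i fixed is C(11,i)·!(11-i); sum over i=9..11:
  i=9: C(11,9)·!2 = 55·1 = 55
  i=10: C(11,10)·!1 = 11·0 = 0
  i=11: C(11,11)·!0 = 1·1 = 1
Total = 56.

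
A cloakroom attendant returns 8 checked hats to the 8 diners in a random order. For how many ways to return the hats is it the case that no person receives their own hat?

14833

Recurrence: !8 = 7·(!7 + !6).
!8 = 7·(1854 + 265) = 7·2119 = 14833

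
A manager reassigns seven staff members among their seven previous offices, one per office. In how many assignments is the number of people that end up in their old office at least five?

Sum C(7,i)·!(7-i) for i = 5..7:
  i=5: C(7,5)·!2 = 21·1 = 21
  i=6: C(7,6)·!1 = 7·0 = 0
  i=7: C(7,7)·!0 = 1·1 = 1
Total = 22.

22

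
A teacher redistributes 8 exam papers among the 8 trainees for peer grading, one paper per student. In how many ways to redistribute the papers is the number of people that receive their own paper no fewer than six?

Sum C(8,i)·!(8-i) for i = 6..8:
  i=6: C(8,6)·!2 = 28·1 = 28
  i=7: C(8,7)·!1 = 8·0 = 0
  i=8: C(8,8)·!0 = 1·1 = 1
Total = 29.

29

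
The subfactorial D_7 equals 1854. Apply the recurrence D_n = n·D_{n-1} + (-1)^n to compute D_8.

14833

D_8 = 8·1854 + 1 = 14833.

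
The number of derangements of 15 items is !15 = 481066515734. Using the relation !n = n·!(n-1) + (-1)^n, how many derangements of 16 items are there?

7697064251745

!16 = 16·481066515734 + 1 = 7697064251745.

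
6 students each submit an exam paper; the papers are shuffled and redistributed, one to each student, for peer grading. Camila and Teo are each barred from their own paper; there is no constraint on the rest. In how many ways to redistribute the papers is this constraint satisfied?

504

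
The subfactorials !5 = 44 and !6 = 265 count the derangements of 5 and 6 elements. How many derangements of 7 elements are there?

1854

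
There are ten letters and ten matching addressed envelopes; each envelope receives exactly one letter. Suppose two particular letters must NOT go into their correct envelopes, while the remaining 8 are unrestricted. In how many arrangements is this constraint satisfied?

2943360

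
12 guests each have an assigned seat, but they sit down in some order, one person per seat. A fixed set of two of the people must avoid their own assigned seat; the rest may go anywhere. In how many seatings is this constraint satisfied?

402796800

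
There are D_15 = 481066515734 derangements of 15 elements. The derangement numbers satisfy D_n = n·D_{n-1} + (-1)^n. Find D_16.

7697064251745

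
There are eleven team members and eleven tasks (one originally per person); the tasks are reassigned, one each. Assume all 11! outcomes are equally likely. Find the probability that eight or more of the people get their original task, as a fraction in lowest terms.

193/19958400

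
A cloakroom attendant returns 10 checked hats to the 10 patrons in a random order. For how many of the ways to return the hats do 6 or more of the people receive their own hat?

Sum C(10,i)·!(10-i) for i = 6..10:
  i=6: C(10,6)·!4 = 210·9 = 1890
  i=7: C(10,7)·!3 = 120·2 = 240
  i=8: C(10,8)·!2 = 45·1 = 45
  i=9: C(10,9)·!1 = 10·0 = 0
  i=10: C(10,10)·!0 = 1·1 = 1
Total = 2176.

2176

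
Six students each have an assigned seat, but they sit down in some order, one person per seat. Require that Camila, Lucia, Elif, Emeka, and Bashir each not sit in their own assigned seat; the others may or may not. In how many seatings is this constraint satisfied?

309

Let A_j be the event that the j-th constrained one is fixed. By inclusion-exclusion over the 5 events:
Σ_{j=0}^{5} (-1)^j C(5,j)(6-j)!
= C(5,0)·6! - C(5,1)·5! + C(5,2)·4! - C(5,3)·3! + C(5,4)·2! - C(5,5)·1!
= 720 - 600 + 240 - 60 + 10 - 1
= 309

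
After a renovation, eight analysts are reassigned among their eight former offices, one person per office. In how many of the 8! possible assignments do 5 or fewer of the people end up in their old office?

40291

# with exactly i fixed is C(8,i)·!(8-i); sum over i=0..5:
  i=0: C(8,0)·!8 = 1·14833 = 14833
  i=1: C(8,1)·!7 = 8·1854 = 14832
  i=2: C(8,2)·!6 = 28·265 = 7420
  i=3: C(8,3)·!5 = 56·44 = 2464
  i=4: C(8,4)·!4 = 70·9 = 630
  i=5: C(8,5)·!3 = 56·2 = 112
Total = 40291.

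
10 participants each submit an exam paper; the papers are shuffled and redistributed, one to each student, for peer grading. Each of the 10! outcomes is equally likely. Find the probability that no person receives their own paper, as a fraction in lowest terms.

16481/44800

Favorable outcomes: !10 = 1334961.
Total outcomes: 10! = 3628800.
Probability = 1334961/3628800 = 16481/44800.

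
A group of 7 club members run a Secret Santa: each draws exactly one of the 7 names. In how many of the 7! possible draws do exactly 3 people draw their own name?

Pick the 3 fixed positions: C(7,3) = 35 ways.
The other 4 form a derangement: !4 = 9.
Total: 35 × 9 = 315.

315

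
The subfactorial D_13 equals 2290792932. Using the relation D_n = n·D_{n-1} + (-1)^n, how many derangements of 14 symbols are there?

D_14 = 14·2290792932 + 1 = 32071101049.

32071101049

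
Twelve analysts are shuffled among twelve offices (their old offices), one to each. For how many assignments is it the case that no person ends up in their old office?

176214841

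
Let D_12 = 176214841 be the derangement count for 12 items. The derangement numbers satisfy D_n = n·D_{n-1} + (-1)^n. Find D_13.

2290792932

D_13 = 13·176214841 - 1 = 2290792932.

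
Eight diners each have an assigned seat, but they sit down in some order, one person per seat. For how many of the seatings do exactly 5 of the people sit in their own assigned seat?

Pick the 5 fixed positions: C(8,5) = 56 ways.
The remaining 3 must be deranged: !3 = 2.
Total: 56 × 2 = 112.

112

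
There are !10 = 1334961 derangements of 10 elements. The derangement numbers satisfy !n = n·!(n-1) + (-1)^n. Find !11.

14684570

!11 = 11·1334961 - 1 = 14684570.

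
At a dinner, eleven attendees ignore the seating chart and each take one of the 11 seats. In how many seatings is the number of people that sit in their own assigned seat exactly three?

2447445

Pick the 3 fixed positions: C(11,3) = 165 ways.
The remaining 8 must be deranged: !8 = 14833.
Total: 165 × 14833 = 2447445.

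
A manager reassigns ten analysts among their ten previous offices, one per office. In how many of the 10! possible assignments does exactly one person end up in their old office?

1334960

Pick the single fixed position: C(10,1) = 10 ways.
The remaining 9 must be deranged: !9 = 133496.
Total: 10 × 133496 = 1334960.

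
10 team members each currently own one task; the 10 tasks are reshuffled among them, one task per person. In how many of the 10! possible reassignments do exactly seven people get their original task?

240

Pick the 7 fixed positions: C(10,7) = 120 ways.
The other 3 form a derangement: !3 = 2.
Total: 120 × 2 = 240.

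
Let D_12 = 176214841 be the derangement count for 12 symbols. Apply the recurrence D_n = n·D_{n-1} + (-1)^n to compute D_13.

2290792932

D_13 = 13·176214841 - 1 = 2290792932.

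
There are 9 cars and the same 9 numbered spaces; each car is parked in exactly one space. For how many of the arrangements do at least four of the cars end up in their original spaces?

6883

# with exactly i fixed is C(9,i)·!(9-i); sum over i=4..9:
  i=4: C(9,4)·!5 = 126·44 = 5544
  i=5: C(9,5)·!4 = 126·9 = 1134
  i=6: C(9,6)·!3 = 84·2 = 168
  i=7: C(9,7)·!2 = 36·1 = 36
  i=8: C(9,8)·!1 = 9·0 = 0
  i=9: C(9,9)·!0 = 1·1 = 1
Total = 6883.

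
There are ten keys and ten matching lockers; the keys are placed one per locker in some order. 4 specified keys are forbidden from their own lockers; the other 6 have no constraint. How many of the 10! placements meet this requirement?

2399760

Inclusion-exclusion on the 4 forbidden self-matches:
Σ_{j=0}^{4} (-1)^j C(4,j)(10-j)!
= C(4,0)·10! - C(4,1)·9! + C(4,2)·8! - C(4,3)·7! + C(4,4)·6!
= 3628800 - 1451520 + 241920 - 20160 + 720
= 2399760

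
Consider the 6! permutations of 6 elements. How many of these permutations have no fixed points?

The subfactorial !6 = [6!/e] (nearest integer).
6! = 720, and 720/e ≈ 264.87, so !6 = 265.

265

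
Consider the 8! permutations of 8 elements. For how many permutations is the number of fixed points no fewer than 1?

25487

Sum C(8,i)·!(8-i) for i = 1..8:
  i=1: C(8,1)·!7 = 8·1854 = 14832
  i=2: C(8,2)·!6 = 28·265 = 7420
  i=3: C(8,3)·!5 = 56·44 = 2464
  i=4: C(8,4)·!4 = 70·9 = 630
  i=5: C(8,5)·!3 = 56·2 = 112
  i=6: C(8,6)·!2 = 28·1 = 28
  i=7: C(8,7)·!1 = 8·0 = 0
  i=8: C(8,8)·!0 = 1·1 = 1
Total = 25487.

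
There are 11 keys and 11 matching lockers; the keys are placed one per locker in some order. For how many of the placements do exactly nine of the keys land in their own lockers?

Pick the 9 fixed positions: C(11,9) = 55 ways.
The remaining 2 must be deranged: !2 = 1.
Total: 55 × 1 = 55.

55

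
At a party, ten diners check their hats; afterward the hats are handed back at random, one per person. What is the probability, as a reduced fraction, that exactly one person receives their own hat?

16687/45360

Favorable outcomes: C(10,1)·!9 = 10·133496 = 1334960.
Total outcomes: 10! = 3628800.
Probability = 1334960/3628800 = 16687/45360.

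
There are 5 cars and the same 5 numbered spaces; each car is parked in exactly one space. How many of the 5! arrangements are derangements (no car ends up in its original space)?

Recurrence: !5 = 4·(!4 + !3).
!5 = 4·(9 + 2) = 4·11 = 44

44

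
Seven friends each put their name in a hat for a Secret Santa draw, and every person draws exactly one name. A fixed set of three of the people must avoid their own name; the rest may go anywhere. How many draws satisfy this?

Let A_j be the event that the j-th constrained one is fixed. By inclusion-exclusion over the 3 events:
Σ_{j=0}^{3} (-1)^j C(3,j)(7-j)!
= C(3,0)·7! - C(3,1)·6! + C(3,2)·5! - C(3,3)·4!
= 5040 - 2160 + 360 - 24
= 3216

3216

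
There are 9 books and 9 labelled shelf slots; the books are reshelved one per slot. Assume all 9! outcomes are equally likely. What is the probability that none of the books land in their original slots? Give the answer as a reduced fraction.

16687/45360

Favorable outcomes: !9 = 133496.
Total outcomes: 9! = 362880.
Probability = 133496/362880 = 16687/45360.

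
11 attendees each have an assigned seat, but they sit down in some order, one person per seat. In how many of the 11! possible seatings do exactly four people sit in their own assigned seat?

Choose which 4 of the 11 are fixed: C(11,4) = 330.
The remaining 7 must be deranged: !7 = 1854.
Total: 330 × 1854 = 611820.

611820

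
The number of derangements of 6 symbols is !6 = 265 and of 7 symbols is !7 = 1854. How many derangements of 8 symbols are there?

!8 = (8-1)·(!7 + !6) = 7·(1854 + 265) = 7·2119 = 14833.

14833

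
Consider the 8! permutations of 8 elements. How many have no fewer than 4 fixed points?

771

Sum C(8,i)·!(8-i) for i = 4..8:
  i=4: C(8,4)·!4 = 70·9 = 630
  i=5: C(8,5)·!3 = 56·2 = 112
  i=6: C(8,6)·!2 = 28·1 = 28
  i=7: C(8,7)·!1 = 8·0 = 0
  i=8: C(8,8)·!0 = 1·1 = 1
Total = 771.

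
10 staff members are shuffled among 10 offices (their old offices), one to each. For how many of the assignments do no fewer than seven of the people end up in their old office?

286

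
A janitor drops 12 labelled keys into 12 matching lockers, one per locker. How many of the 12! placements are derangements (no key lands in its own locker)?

The subfactorial !12 = [12!/e] (nearest integer).
12! = 479001600, and 479001600/e ≈ 176214840.93, so !12 = 176214841.

176214841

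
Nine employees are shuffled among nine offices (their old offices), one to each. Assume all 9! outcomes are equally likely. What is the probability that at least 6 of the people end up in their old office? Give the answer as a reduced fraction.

Favorable outcomes: Σ_{i≥6} C(9,i)·!(9-i) = 84·2 + 36·1 + 9·0 + 1·1 = 205.
Total outcomes: 9! = 362880.
Probability = 205/362880 = 41/72576.

41/72576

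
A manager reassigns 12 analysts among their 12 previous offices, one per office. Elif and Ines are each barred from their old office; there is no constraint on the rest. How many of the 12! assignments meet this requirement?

402796800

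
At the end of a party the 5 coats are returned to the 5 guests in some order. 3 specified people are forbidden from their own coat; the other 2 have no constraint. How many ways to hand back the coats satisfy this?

64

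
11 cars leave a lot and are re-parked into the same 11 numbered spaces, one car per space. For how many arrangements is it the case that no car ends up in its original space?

By inclusion-exclusion, !11 = Σ (-1)^k · 11!/k! for k=0..11
= 11! - 11!/1! + 11!/2! - 11!/3! + 11!/4! - 11!/5! + 11!/6! - 11!/7! + 11!/8! - 11!/9! + 11!/10! - 11!/11!
= 39916800 - 39916800 + 19958400 - 6652800 + 1663200 - 332640 + 55440 - 7920 + 990 - 110 + 11 - 1
= 14684570

14684570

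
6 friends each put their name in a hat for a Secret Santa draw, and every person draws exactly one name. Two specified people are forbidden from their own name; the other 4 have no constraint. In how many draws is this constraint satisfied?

504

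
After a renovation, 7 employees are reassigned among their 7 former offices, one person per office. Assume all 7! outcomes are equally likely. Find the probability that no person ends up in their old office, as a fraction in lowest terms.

Favorable outcomes: !7 = 1854.
Total outcomes: 7! = 5040.
Probability = 1854/5040 = 103/280.

103/280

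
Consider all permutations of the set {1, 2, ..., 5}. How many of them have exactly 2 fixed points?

20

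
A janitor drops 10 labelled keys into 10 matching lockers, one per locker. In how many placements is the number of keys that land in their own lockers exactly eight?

45

Pick the 8 fixed positions: C(10,8) = 45 ways.
The other 2 form a derangement: !2 = 1.
Total: 45 × 1 = 45.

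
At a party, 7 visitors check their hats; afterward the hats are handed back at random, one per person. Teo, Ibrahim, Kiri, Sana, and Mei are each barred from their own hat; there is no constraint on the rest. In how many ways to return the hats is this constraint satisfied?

Let A_j be the event that the j-th constrained one is fixed. By inclusion-exclusion over the 5 events:
Σ_{j=0}^{5} (-1)^j C(5,j)(7-j)!
= C(5,0)·7! - C(5,1)·6! + C(5,2)·5! - C(5,3)·4! + C(5,4)·3! - C(5,5)·2!
= 5040 - 3600 + 1200 - 240 + 30 - 2
= 2428

2428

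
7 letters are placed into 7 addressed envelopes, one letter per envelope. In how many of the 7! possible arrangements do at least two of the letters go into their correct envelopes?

1331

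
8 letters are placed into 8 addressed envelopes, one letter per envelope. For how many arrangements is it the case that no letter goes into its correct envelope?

14833

The subfactorial !8 = [8!/e] (nearest integer).
8! = 40320, and 40320/e ≈ 14832.90, so !8 = 14833.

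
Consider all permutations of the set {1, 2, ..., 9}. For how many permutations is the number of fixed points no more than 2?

333737

# with exactly i fixed is C(9,i)·!(9-i); sum over i=0..2:
  i=0: C(9,0)·!9 = 1·133496 = 133496
  i=1: C(9,1)·!8 = 9·14833 = 133497
  i=2: C(9,2)·!7 = 36·1854 = 66744
Total = 333737.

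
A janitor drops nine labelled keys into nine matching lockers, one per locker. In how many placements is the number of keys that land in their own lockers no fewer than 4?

6883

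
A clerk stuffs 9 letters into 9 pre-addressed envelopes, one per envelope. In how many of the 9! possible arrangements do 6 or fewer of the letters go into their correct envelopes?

Sum C(9,i)·!(9-i) for i = 0..6:
  i=0: C(9,0)·!9 = 1·133496 = 133496
  i=1: C(9,1)·!8 = 9·14833 = 133497
  i=2: C(9,2)·!7 = 36·1854 = 66744
  i=3: C(9,3)·!6 = 84·265 = 22260
  i=4: C(9,4)·!5 = 126·44 = 5544
  i=5: C(9,5)·!4 = 126·9 = 1134
  i=6: C(9,6)·!3 = 84·2 = 168
Total = 362843.

362843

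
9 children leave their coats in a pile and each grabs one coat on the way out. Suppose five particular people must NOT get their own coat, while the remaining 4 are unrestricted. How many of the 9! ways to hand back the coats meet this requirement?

Let A_j be the event that the j-th constrained one is fixed. By inclusion-exclusion over the 5 events:
Σ_{j=0}^{5} (-1)^j C(5,j)(9-j)!
= C(5,0)·9! - C(5,1)·8! + C(5,2)·7! - C(5,3)·6! + C(5,4)·5! - C(5,5)·4!
= 362880 - 201600 + 50400 - 7200 + 600 - 24
= 205056

205056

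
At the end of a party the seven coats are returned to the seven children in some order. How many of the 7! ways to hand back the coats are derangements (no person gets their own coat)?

1854

!7 = 7! · Σ_{k=0}^{7} (-1)^k/k!
= 7! - 7!/1! + 7!/2! - 7!/3! + 7!/4! - 7!/5! + 7!/6! - 7!/7!
= 5040 - 5040 + 2520 - 840 + 210 - 42 + 7 - 1
= 1854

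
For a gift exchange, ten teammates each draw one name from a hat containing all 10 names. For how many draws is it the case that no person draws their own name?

The subfactorial !10 = [10!/e] (nearest integer).
10! = 3628800, and 3628800/e ≈ 1334960.92, so !10 = 1334961.

1334961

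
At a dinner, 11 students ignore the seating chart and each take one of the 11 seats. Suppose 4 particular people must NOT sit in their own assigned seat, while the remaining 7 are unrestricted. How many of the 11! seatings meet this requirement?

27422640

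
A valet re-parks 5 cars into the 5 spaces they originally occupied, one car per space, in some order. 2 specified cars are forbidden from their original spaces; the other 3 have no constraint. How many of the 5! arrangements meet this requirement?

Inclusion-exclusion on the 2 forbidden self-matches:
Σ_{j=0}^{2} (-1)^j C(2,j)(5-j)!
= C(2,0)·5! - C(2,1)·4! + C(2,2)·3!
= 120 - 48 + 6
= 78

78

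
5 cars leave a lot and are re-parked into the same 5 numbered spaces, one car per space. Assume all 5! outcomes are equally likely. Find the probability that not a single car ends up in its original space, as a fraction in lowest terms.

Favorable outcomes: !5 = 44.
Total outcomes: 5! = 120.
Probability = 44/120 = 11/30.

11/30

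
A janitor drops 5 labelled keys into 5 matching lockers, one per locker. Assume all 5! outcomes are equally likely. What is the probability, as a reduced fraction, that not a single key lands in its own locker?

Favorable outcomes: !5 = 44.
Total outcomes: 5! = 120.
Probability = 44/120 = 11/30.

11/30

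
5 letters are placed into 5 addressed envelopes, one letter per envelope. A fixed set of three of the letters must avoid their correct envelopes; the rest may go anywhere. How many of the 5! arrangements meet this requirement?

Inclusion-exclusion on the 3 forbidden self-matches:
Σ_{j=0}^{3} (-1)^j C(3,j)(5-j)!
= C(3,0)·5! - C(3,1)·4! + C(3,2)·3! - C(3,3)·2!
= 120 - 72 + 18 - 2
= 64

64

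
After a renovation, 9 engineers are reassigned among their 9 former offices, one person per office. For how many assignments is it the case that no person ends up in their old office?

Use !n = n·!(n-1) + (-1)^n.
!9 = 9·14833 - 1 = 133496

133496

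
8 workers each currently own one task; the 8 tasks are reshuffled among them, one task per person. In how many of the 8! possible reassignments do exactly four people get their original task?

630

Pick the 4 fixed positions: C(8,4) = 70 ways.
The remaining 4 must be deranged: !4 = 9.
Total: 70 × 9 = 630.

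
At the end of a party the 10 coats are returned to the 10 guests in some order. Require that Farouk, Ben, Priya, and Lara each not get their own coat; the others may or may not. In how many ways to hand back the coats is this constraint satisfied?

2399760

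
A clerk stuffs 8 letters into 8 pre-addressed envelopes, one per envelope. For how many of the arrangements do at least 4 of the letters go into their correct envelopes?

Sum C(8,i)·!(8-i) for i = 4..8:
  i=4: C(8,4)·!4 = 70·9 = 630
  i=5: C(8,5)·!3 = 56·2 = 112
  i=6: C(8,6)·!2 = 28·1 = 28
  i=7: C(8,7)·!1 = 8·0 = 0
  i=8: C(8,8)·!0 = 1·1 = 1
Total = 771.

771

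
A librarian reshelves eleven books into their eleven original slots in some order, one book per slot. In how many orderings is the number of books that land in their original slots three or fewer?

39158866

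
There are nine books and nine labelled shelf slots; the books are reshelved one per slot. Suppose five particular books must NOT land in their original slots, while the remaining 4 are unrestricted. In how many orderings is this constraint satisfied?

205056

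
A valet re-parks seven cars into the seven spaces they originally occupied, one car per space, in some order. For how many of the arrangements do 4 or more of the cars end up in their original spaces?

92

Sum C(7,i)·!(7-i) for i = 4..7:
  i=4: C(7,4)·!3 = 35·2 = 70
  i=5: C(7,5)·!2 = 21·1 = 21
  i=6: C(7,6)·!1 = 7·0 = 0
  i=7: C(7,7)·!0 = 1·1 = 1
Total = 92.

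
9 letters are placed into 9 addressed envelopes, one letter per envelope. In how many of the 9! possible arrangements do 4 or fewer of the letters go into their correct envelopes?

361541

Sum C(9,i)·!(9-i) for i = 0..4:
  i=0: C(9,0)·!9 = 1·133496 = 133496
  i=1: C(9,1)·!8 = 9·14833 = 133497
  i=2: C(9,2)·!7 = 36·1854 = 66744
  i=3: C(9,3)·!6 = 84·265 = 22260
  i=4: C(9,4)·!5 = 126·44 = 5544
Total = 361541.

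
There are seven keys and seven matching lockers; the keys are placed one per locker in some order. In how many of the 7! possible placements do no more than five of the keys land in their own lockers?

5039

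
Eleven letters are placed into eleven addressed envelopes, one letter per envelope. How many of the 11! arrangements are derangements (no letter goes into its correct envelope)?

14684570

The subfactorial !11 = [11!/e] (nearest integer).
11! = 39916800, and 39916800/e ≈ 14684570.08, so !11 = 14684570.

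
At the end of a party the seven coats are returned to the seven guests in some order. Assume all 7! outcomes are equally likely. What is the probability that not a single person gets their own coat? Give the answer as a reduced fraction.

Favorable outcomes: !7 = 1854.
Total outcomes: 7! = 5040.
Probability = 1854/5040 = 103/280.

103/280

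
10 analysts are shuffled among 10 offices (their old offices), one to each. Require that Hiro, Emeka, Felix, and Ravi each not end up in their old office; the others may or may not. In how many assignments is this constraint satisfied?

Let A_j be the event that the j-th constrained one is fixed. By inclusion-exclusion over the 4 events:
Σ_{j=0}^{4} (-1)^j C(4,j)(10-j)!
= C(4,0)·10! - C(4,1)·9! + C(4,2)·8! - C(4,3)·7! + C(4,4)·6!
= 3628800 - 1451520 + 241920 - 20160 + 720
= 2399760

2399760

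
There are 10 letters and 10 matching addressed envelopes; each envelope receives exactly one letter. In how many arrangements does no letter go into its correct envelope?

1334961

!10 is the nearest integer to 10!/e.
10! = 3628800, and 3628800/e ≈ 1334960.92, so !10 = 1334961.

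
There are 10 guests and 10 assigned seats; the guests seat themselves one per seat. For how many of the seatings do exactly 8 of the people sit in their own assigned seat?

Pick the 8 fixed positions: C(10,8) = 45 ways.
The other 2 form a derangement: !2 = 1.
Total: 45 × 1 = 45.

45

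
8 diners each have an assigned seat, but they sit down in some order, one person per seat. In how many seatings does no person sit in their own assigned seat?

14833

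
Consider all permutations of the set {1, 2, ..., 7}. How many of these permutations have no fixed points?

1854

The number of derangements of 7 is !7 = Σ_{k=0}^{7} (-1)^k·7!/k!
= 7! - 7!/1! + 7!/2! - 7!/3! + 7!/4! - 7!/5! + 7!/6! - 7!/7!
= 5040 - 5040 + 2520 - 840 + 210 - 42 + 7 - 1
= 1854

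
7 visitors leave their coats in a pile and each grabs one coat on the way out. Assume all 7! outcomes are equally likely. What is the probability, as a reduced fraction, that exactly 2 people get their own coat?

Favorable outcomes: C(7,2)·!5 = 21·44 = 924.
Total outcomes: 7! = 5040.
Probability = 924/5040 = 11/60.

11/60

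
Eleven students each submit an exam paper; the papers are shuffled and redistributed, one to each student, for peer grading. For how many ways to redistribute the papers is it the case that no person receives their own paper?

Use !n = (n-1)(!(n-1) + !(n-2)).
!11 = 10·(1334961 + 133496) = 10·1468457 = 14684570

14684570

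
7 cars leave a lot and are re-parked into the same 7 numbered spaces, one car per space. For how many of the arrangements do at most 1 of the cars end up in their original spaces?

# with exactly i fixed is C(7,i)·!(7-i); sum over i=0..1:
  i=0: C(7,0)·!7 = 1·1854 = 1854
  i=1: C(7,1)·!6 = 7·265 = 1855
Total = 3709.

3709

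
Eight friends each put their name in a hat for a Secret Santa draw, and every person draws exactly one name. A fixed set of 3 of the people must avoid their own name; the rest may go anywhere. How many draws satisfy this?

Inclusion-exclusion on the 3 forbidden self-matches:
Σ_{j=0}^{3} (-1)^j C(3,j)(8-j)!
= C(3,0)·8! - C(3,1)·7! + C(3,2)·6! - C(3,3)·5!
= 40320 - 15120 + 2160 - 120
= 27240

27240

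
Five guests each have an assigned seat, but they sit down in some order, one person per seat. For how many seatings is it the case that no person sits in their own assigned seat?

44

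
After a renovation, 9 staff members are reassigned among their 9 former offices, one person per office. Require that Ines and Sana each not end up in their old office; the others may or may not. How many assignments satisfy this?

Inclusion-exclusion on the 2 forbidden self-matches:
Σ_{j=0}^{2} (-1)^j C(2,j)(9-j)!
= C(2,0)·9! - C(2,1)·8! + C(2,2)·7!
= 362880 - 80640 + 5040
= 287280

287280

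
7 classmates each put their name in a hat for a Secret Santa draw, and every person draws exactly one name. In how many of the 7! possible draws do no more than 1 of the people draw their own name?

Sum C(7,i)·!(7-i) for i = 0..1:
  i=0: C(7,0)·!7 = 1·1854 = 1854
  i=1: C(7,1)·!6 = 7·265 = 1855
Total = 3709.

3709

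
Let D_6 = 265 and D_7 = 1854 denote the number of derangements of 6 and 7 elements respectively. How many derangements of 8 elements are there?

14833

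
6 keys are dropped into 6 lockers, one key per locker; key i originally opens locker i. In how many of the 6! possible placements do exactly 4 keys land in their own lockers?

15

Pick the 4 fixed positions: C(6,4) = 15 ways.
The other 2 form a derangement: !2 = 1.
Total: 15 × 1 = 15.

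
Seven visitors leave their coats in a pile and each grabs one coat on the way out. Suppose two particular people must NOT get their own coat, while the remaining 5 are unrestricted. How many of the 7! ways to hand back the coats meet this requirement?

3720

Let A_j be the event that the j-th constrained one is fixed. By inclusion-exclusion over the 2 events:
Σ_{j=0}^{2} (-1)^j C(2,j)(7-j)!
= C(2,0)·7! - C(2,1)·6! + C(2,2)·5!
= 5040 - 1440 + 120
= 3720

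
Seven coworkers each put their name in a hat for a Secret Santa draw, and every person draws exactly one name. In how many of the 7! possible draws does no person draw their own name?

1854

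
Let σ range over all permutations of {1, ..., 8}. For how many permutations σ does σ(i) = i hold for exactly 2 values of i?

7420

Pick the 2 fixed positions: C(8,2) = 28 ways.
The remaining 6 must be deranged: !6 = 265.
Total: 28 × 265 = 7420.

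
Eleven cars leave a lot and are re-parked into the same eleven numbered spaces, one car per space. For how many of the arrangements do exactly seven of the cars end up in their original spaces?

2970

Pick the 7 fixed positions: C(11,7) = 330 ways.
The other 4 form a derangement: !4 = 9.
Total: 330 × 9 = 2970.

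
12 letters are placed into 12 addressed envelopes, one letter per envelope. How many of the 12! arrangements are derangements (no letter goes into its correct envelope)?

176214841

By inclusion-exclusion, !12 = Σ (-1)^k · 12!/k! for k=0..12
= 12! - 12!/1! + 12!/2! - 12!/3! + 12!/4! - 12!/5! + 12!/6! - 12!/7! + 12!/8! - 12!/9! + 12!/10! - 12!/11! + 12!/12!
= 479001600 - 479001600 + 239500800 - 79833600 + 19958400 - 3991680 + 665280 - 95040 + 11880 - 1320 + 132 - 12 + 1
= 176214841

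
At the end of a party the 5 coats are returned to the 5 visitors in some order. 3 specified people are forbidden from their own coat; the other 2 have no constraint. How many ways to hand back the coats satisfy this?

Let A_j be the event that the j-th constrained one is fixed. By inclusion-exclusion over the 3 events:
Σ_{j=0}^{3} (-1)^j C(3,j)(5-j)!
= C(3,0)·5! - C(3,1)·4! + C(3,2)·3! - C(3,3)·2!
= 120 - 72 + 18 - 2
= 64

64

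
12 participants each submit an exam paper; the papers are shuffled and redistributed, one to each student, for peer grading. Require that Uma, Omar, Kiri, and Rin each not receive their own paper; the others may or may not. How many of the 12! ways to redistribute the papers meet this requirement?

Inclusion-exclusion on the 4 forbidden self-matches:
Σ_{j=0}^{4} (-1)^j C(4,j)(12-j)!
= C(4,0)·12! - C(4,1)·11! + C(4,2)·10! - C(4,3)·9! + C(4,4)·8!
= 479001600 - 159667200 + 21772800 - 1451520 + 40320
= 339696000

339696000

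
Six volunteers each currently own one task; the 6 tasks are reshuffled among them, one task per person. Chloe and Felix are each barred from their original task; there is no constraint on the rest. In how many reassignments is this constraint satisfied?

Inclusion-exclusion on the 2 forbidden self-matches:
Σ_{j=0}^{2} (-1)^j C(2,j)(6-j)!
= C(2,0)·6! - C(2,1)·5! + C(2,2)·4!
= 720 - 240 + 24
= 504

504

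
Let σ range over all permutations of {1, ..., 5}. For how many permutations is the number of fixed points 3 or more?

Sum C(5,i)·!(5-i) for i = 3..5:
  i=3: C(5,3)·!2 = 10·1 = 10
  i=4: C(5,4)·!1 = 5·0 = 0
  i=5: C(5,5)·!0 = 1·1 = 1
Total = 11.

11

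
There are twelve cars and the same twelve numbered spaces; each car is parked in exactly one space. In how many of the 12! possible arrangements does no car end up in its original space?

176214841

Recurrence: !12 = 12·!11 + (-1)^12.
!12 = 12·14684570 + 1 = 176214841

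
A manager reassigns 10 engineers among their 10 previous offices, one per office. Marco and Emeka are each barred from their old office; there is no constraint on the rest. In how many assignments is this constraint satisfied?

Inclusion-exclusion on the 2 forbidden self-matches:
Σ_{j=0}^{2} (-1)^j C(2,j)(10-j)!
= C(2,0)·10! - C(2,1)·9! + C(2,2)·8!
= 3628800 - 725760 + 40320
= 2943360

2943360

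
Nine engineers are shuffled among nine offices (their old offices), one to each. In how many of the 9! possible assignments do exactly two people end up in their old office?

Choose which 2 of the 9 are fixed: C(9,2) = 36.
The remaining 7 must be deranged: !7 = 1854.
Total: 36 × 1854 = 66744.

66744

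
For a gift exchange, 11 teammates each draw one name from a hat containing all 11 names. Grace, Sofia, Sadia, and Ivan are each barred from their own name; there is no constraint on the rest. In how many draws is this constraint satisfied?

27422640

Let A_j be the event that the j-th constrained one is fixed. By inclusion-exclusion over the 4 events:
Σ_{j=0}^{4} (-1)^j C(4,j)(11-j)!
= C(4,0)·11! - C(4,1)·10! + C(4,2)·9! - C(4,3)·8! + C(4,4)·7!
= 39916800 - 14515200 + 2177280 - 161280 + 5040
= 27422640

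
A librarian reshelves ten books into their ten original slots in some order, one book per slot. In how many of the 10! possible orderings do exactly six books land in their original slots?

1890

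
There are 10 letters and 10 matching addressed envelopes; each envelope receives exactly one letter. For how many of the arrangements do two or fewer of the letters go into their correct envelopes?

# with exactly i fixed is C(10,i)·!(10-i); sum over i=0..2:
  i=0: C(10,0)·!10 = 1·1334961 = 1334961
  i=1: C(10,1)·!9 = 10·133496 = 1334960
  i=2: C(10,2)·!8 = 45·14833 = 667485
Total = 3337406.

3337406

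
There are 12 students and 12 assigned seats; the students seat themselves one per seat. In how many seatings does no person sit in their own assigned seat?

176214841

By inclusion-exclusion, !12 = Σ (-1)^k · 12!/k! for k=0..12
= 12! - 12!/1! + 12!/2! - 12!/3! + 12!/4! - 12!/5! + 12!/6! - 12!/7! + 12!/8! - 12!/9! + 12!/10! - 12!/11! + 12!/12!
= 479001600 - 479001600 + 239500800 - 79833600 + 19958400 - 3991680 + 665280 - 95040 + 11880 - 1320 + 132 - 12 + 1
= 176214841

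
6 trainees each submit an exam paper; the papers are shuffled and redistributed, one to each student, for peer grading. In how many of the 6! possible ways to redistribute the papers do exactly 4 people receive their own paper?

Pick the 4 fixed positions: C(6,4) = 15 ways.
The other 2 form a derangement: !2 = 1.
Total: 15 × 1 = 15.

15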